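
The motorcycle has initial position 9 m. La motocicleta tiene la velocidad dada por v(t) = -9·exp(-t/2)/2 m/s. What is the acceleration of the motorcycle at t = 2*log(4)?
To solve this, we need to take 1 derivative of our velocity equation v(t) = -9·exp(-t/2)/2. The derivative of velocity gives acceleration: a(t) = 9·exp(-t/2)/4. Using a(t) = 9·exp(-t/2)/4 and substituting t = 2*log(4), we find a = 9/16.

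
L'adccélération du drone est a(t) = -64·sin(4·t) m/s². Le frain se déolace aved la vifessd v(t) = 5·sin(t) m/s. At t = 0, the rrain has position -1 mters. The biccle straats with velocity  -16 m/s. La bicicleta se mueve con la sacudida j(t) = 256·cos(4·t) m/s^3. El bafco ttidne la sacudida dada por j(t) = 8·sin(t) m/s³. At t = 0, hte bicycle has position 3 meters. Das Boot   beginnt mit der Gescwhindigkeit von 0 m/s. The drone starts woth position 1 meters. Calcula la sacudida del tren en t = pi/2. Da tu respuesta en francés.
Pour résoudre ceci, nous devons prendre 2 dérivées de notre équation de la vitesse v(t) = 5·sin(t). En prenant d/dt de v(t), nous trouvons a(t) = 5·cos(t). En dérivant l'accélération, nous obtenons le jerk: j(t) = -5·sin(t). De l'équation du jerk j(t) = -5·sin(t), nous substituons t = pi/2 pour obtenir j = -5.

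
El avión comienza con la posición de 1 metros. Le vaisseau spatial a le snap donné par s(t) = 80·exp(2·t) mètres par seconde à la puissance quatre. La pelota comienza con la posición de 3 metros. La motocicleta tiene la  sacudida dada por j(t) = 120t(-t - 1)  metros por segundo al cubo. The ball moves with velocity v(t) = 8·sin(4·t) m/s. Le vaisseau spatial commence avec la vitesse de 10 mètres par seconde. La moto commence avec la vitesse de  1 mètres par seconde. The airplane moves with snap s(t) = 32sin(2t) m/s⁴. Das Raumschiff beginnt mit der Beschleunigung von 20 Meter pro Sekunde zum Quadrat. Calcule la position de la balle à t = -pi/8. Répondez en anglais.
To find the answer, we compute 1 integral of v(t) = 8·sin(4·t). Finding the antiderivative of v(t) and using x(0) = 3: x(t) = 5 - 2·cos(4·t). Using x(t) = 5 - 2·cos(4·t) and substituting t = -pi/8, we find x = 5.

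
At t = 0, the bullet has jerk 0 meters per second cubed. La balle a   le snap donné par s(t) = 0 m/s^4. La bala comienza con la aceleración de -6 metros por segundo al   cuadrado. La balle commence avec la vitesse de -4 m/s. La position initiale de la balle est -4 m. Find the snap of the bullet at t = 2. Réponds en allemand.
Aus der Gleichung für den Snap s(t) = 0, setzen wir t = 2 ein und erhalten s = 0.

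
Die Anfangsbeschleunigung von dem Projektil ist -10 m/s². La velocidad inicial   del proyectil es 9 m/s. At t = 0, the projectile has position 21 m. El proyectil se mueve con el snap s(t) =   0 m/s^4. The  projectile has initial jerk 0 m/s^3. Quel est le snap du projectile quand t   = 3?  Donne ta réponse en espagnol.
Usando s(t) = 0 y sustituyendo t = 3, encontramos s = 0.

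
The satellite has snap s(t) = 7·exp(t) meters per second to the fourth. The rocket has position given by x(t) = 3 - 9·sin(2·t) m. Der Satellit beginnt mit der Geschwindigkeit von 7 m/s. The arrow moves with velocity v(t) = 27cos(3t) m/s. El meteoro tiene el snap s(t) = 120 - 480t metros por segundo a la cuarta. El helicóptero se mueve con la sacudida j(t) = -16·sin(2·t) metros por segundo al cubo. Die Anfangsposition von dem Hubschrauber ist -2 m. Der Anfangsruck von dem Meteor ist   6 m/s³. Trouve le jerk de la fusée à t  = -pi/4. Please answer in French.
En partant de la position x(t) = 3 - 9·sin(2·t), nous prenons 3 dérivées. La dérivée de la position donne la vitesse: v(t) = -18·cos(2·t). La dérivée de la vitesse donne l'accélération: a(t) = 36·sin(2·t). La dérivée de l'accélération donne le jerk: j(t) = 72·cos(2·t). De l'équation du jerk j(t) = 72·cos(2·t), nous substituons t = -pi/4 pour obtenir j = 0.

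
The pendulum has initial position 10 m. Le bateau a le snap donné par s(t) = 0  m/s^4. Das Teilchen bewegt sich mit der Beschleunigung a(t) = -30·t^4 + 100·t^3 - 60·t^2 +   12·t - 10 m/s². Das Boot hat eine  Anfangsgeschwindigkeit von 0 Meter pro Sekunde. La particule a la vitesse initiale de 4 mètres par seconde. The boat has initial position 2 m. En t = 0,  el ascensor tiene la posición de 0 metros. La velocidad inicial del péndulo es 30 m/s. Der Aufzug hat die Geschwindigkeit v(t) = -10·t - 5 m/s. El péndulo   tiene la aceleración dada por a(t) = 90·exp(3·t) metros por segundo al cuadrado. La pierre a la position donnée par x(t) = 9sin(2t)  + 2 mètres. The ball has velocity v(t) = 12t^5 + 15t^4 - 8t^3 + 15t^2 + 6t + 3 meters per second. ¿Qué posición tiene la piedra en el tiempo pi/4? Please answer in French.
De l'équation de la position x(t) = 9·sin(2·t) + 2, nous substituons t = pi/4 pour obtenir x = 11.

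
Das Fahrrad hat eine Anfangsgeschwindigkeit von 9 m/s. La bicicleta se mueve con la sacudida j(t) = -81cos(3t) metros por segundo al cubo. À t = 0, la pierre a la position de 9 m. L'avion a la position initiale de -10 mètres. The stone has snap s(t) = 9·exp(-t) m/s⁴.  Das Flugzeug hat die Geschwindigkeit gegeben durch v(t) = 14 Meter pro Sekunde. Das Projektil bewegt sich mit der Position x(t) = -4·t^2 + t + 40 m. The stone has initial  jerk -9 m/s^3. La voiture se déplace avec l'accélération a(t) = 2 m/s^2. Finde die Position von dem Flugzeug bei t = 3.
Um dies zu lösen, müssen wir 1 Integral unserer Gleichung für die Geschwindigkeit v(t) = 14 finden. Die Stammfunktion von der Geschwindigkeit ist die Position. Mit x(0) = -10 erhalten wir x(t) = 14·t - 10. Wir haben die Position x(t) = 14·t - 10. Durch Einsetzen von t = 3: x(3) = 32.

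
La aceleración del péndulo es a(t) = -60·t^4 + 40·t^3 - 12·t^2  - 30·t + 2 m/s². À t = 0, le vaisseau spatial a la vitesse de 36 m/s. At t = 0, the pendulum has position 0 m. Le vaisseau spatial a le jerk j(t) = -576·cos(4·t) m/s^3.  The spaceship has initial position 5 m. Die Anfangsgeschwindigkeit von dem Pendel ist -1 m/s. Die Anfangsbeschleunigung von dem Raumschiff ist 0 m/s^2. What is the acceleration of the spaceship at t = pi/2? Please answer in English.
To solve this, we need to take 1 integral of our jerk equation j(t) = -576·cos(4·t). Taking ∫j(t)dt and applying a(0) = 0, we find a(t) = -144·sin(4·t). Using a(t) = -144·sin(4·t) and substituting t = pi/2, we find a = 0.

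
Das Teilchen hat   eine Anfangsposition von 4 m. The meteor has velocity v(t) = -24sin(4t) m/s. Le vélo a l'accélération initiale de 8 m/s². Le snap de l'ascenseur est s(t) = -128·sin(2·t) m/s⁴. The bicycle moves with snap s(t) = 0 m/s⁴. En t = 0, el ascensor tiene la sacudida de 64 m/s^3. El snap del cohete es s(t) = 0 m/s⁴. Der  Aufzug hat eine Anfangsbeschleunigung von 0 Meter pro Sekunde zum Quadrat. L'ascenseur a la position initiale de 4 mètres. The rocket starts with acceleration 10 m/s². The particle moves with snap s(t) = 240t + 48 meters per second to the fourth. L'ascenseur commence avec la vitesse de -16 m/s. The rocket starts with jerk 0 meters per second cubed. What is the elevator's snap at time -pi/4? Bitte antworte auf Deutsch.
Aus der Gleichung für den Snap s(t) = -128·sin(2·t), setzen wir t = -pi/4 ein und erhalten s = 128.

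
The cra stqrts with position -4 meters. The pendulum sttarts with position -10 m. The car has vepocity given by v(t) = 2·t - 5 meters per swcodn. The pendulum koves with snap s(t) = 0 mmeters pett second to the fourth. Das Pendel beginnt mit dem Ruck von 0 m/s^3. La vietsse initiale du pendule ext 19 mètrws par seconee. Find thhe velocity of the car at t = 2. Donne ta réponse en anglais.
Using v(t) = 2·t - 5 and substituting t = 2, we find v = -1.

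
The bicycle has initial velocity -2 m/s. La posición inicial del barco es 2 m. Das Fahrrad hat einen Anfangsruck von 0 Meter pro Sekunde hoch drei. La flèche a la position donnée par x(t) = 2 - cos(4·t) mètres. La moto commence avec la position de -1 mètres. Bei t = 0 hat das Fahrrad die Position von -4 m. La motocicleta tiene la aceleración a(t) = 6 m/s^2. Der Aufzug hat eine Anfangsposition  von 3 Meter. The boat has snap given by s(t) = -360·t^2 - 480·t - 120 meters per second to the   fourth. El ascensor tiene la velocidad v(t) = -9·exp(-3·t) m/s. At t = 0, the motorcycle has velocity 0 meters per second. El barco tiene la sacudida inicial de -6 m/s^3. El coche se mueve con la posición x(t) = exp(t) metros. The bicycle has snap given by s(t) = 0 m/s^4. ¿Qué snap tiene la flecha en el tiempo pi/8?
Partiendo de la posición x(t) = 2 - cos(4·t), tomamos 4 derivadas. La derivada de la posición da la velocidad: v(t) = 4·sin(4·t). Derivando la velocidad, obtenemos la aceleración: a(t) = 16·cos(4·t). La derivada de la aceleración da la sacudida: j(t) = -64·sin(4·t). La derivada de la sacudida da el snap: s(t) = -256·cos(4·t). De la ecuación del snap s(t) = -256·cos(4·t), sustituimos t = pi/8 para obtener s = 0.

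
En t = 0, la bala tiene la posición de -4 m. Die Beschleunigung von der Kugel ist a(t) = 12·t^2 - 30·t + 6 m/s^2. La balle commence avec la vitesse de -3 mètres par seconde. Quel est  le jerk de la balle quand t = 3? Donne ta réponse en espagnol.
Debemos derivar nuestra ecuación de la aceleración a(t) = 12·t^2 - 30·t + 6 1 vez. La derivada de la aceleración da la sacudida: j(t) = 24·t - 30. Usando j(t) = 24·t - 30 y sustituyendo t = 3, encontramos j = 42.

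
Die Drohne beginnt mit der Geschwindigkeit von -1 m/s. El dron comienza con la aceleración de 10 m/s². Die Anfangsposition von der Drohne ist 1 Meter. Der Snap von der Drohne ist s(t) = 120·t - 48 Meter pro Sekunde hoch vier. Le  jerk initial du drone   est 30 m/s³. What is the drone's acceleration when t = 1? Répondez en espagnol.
Partiendo del snap s(t) = 120·t - 48, tomamos 2 integrales. La antiderivada del snap, con j(0) = 30, da la sacudida: j(t) = 60·t^2 - 48·t + 30. La integral de la sacudida es la aceleración. Usando a(0) = 10, obtenemos a(t) = 20·t^3 - 24·t^2 + 30·t + 10. Usando a(t) = 20·t^3 - 24·t^2 + 30·t + 10 y sustituyendo t = 1, encontramos a = 36.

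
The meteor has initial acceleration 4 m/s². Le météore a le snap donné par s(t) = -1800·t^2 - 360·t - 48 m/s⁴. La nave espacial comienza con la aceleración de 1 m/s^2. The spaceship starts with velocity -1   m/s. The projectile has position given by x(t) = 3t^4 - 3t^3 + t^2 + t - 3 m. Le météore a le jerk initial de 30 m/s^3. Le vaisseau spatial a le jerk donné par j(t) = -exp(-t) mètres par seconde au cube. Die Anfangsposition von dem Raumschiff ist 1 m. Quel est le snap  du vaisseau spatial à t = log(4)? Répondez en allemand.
Um dies zu lösen, müssen wir 1 Ableitung unserer Gleichung für den Ruck j(t) = -exp(-t) nehmen. Die Ableitung von dem Ruck ergibt den Snap: s(t) = exp(-t). Mit s(t) = exp(-t) und Einsetzen von t = log(4), finden wir s = 1/4.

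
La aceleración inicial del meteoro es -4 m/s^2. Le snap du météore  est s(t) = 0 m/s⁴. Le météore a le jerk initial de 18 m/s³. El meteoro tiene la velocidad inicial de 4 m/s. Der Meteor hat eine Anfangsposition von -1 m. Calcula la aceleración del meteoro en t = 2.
Para resolver esto, necesitamos tomar 2 integrales de nuestra ecuación del snap s(t) = 0. Integrando el snap y usando la condición inicial j(0) = 18, obtenemos j(t) = 18. Tomando ∫j(t)dt y aplicando a(0) = -4, encontramos a(t) = 18·t - 4. De la ecuación de la aceleración a(t) = 18·t - 4, sustituimos t = 2 para obtener a = 32.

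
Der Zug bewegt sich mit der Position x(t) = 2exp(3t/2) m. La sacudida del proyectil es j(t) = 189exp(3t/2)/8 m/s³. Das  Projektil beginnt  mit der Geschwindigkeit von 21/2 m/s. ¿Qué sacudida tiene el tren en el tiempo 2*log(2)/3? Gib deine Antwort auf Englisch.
We must differentiate our position equation x(t) = 2·exp(3·t/2) 3 times. The derivative of position gives velocity: v(t) = 3·exp(3·t/2). The derivative of velocity gives acceleration: a(t) = 9·exp(3·t/2)/2. Differentiating acceleration, we get jerk: j(t) = 27·exp(3·t/2)/4. From the given jerk equation j(t) = 27·exp(3·t/2)/4, we substitute t = 2*log(2)/3 to get j = 27/2.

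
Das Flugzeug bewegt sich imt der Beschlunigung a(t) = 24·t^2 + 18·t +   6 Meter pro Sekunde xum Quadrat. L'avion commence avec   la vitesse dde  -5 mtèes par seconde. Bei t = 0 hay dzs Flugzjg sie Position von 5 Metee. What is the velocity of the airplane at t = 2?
Starting from acceleration a(t) = 24·t^2 + 18·t + 6, we take 1 integral. Taking ∫a(t)dt and applying v(0) = -5, we find v(t) = 8·t^3 + 9·t^2 + 6·t - 5. Using v(t) = 8·t^3 + 9·t^2 + 6·t - 5 and substituting t = 2, we find v = 107.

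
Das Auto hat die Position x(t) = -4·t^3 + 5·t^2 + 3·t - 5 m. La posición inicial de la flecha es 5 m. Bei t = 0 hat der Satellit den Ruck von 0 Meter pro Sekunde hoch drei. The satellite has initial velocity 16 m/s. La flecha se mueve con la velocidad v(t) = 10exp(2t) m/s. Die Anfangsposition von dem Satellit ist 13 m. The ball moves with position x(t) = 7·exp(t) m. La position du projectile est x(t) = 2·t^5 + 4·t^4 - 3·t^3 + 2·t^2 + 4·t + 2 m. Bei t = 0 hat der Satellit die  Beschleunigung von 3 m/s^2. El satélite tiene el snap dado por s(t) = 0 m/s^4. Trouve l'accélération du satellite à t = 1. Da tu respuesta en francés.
Nous devons intégrer notre équation du snap s(t) = 0 2 fois. En prenant ∫s(t)dt et en appliquant j(0) = 0, nous trouvons j(t) = 0. En prenant ∫j(t)dt et en appliquant a(0) = 3, nous trouvons a(t) = 3. De l'équation de l'accélération a(t) = 3, nous substituons t = 1 pour obtenir a = 3.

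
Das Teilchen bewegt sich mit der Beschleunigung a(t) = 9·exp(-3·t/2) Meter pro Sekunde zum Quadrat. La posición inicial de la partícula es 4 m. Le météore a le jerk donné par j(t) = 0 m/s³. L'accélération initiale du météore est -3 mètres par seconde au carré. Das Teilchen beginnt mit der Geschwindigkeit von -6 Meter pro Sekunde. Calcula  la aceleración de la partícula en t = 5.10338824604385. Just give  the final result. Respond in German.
Die Beschleunigung bei t = 5.10338824604385 ist a = 0.00426267751398678.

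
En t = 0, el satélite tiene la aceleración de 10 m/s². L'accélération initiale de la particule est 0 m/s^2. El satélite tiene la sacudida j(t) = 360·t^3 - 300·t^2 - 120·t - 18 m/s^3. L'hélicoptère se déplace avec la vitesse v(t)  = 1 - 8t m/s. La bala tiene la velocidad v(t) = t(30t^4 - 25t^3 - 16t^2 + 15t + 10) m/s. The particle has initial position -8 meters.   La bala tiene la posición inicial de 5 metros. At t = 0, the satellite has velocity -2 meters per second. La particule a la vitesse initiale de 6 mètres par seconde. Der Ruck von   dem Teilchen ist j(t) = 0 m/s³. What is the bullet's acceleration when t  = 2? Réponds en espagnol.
Partiendo de la velocidad v(t) = t·(30·t^4 - 25·t^3 - 16·t^2 + 15·t + 10), tomamos 1 derivada. La derivada de la velocidad da la aceleración: a(t) = 30·t^4 - 25·t^3 - 16·t^2 + t·(120·t^3 - 75·t^2 - 32·t + 15) + 15·t + 10. Usando a(t) = 30·t^4 - 25·t^3 - 16·t^2 + t·(120·t^3 - 75·t^2 - 32·t + 15) + 15·t + 10 y sustituyendo t = 2, encontramos a = 1478.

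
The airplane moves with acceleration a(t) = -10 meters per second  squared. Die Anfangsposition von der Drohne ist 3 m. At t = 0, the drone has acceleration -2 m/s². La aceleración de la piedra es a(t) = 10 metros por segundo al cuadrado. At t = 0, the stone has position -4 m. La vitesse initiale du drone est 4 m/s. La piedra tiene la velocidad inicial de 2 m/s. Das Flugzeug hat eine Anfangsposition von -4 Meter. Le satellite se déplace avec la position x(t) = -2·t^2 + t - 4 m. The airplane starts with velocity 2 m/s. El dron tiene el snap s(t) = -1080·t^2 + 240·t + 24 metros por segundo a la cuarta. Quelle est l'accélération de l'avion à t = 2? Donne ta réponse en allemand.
Aus der Gleichung für die Beschleunigung a(t) = -10, setzen wir t = 2 ein und erhalten a = -10.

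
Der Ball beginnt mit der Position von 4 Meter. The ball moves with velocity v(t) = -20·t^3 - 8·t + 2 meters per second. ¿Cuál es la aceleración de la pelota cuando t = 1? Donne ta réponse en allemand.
Ausgehend von der Geschwindigkeit v(t) = -20·t^3 - 8·t + 2, nehmen wir 1 Ableitung. Mit d/dt von v(t) finden wir a(t) = -60·t^2 - 8. Aus der Gleichung für die Beschleunigung a(t) = -60·t^2 - 8, setzen wir t = 1 ein und erhalten a = -68.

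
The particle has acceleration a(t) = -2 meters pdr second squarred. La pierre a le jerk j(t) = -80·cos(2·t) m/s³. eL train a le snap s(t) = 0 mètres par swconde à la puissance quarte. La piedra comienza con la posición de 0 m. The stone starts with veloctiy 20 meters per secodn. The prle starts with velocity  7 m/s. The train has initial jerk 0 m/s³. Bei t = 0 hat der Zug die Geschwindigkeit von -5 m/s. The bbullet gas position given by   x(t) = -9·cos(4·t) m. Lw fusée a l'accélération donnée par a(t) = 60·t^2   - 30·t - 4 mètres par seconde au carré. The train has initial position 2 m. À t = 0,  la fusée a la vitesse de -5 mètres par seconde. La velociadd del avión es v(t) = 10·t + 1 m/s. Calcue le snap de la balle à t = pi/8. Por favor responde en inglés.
We must differentiate our position equation x(t) = -9·cos(4·t) 4 times. Differentiating position, we get velocity: v(t) = 36·sin(4·t). The derivative of velocity gives acceleration: a(t) = 144·cos(4·t). The derivative of acceleration gives jerk: j(t) = -576·sin(4·t). The derivative of jerk gives snap: s(t) = -2304·cos(4·t). Using s(t) = -2304·cos(4·t) and substituting t = pi/8, we find s = 0.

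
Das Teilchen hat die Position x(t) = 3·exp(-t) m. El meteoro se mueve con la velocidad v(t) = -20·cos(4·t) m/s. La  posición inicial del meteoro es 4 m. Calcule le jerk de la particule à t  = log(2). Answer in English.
We must differentiate our position equation x(t) = 3·exp(-t) 3 times. The derivative of position gives velocity: v(t) = -3·exp(-t). The derivative of velocity gives acceleration: a(t) = 3·exp(-t). The derivative of acceleration gives jerk: j(t) = -3·exp(-t). From the given jerk equation j(t) = -3·exp(-t), we substitute t = log(2) to get j = -3/2.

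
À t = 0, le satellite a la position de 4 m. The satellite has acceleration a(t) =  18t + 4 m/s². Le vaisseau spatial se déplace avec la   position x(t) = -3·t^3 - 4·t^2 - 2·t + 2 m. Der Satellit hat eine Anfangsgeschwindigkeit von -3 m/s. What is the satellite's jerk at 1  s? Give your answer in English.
Starting from acceleration a(t) = 18·t + 4, we take 1 derivative. The derivative of acceleration gives jerk: j(t) = 18. Using j(t) = 18 and substituting t = 1, we find j = 18.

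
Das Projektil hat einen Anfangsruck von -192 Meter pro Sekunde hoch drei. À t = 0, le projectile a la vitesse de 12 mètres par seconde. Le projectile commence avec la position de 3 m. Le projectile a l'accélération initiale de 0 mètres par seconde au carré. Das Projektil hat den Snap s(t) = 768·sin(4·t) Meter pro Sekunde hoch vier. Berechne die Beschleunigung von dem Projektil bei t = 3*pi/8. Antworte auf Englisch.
We must find the antiderivative of our snap equation s(t) = 768·sin(4·t) 2 times. The integral of snap is jerk. Using j(0) = -192, we get j(t) = -192·cos(4·t). The antiderivative of jerk, with a(0) = 0, gives acceleration: a(t) = -48·sin(4·t). From the given acceleration equation a(t) = -48·sin(4·t), we substitute t = 3*pi/8 to get a = 48.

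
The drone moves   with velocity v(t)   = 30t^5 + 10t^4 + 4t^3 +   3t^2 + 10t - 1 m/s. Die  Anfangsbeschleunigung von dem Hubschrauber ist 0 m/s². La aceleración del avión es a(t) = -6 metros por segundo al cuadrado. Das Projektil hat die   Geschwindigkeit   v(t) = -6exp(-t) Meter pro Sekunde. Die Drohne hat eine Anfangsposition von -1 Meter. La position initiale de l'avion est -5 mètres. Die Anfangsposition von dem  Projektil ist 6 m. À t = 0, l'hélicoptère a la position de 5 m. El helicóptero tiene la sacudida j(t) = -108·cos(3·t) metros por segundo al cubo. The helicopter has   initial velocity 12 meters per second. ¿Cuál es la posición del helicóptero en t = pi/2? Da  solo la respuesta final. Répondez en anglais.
At t = pi/2, x = 1.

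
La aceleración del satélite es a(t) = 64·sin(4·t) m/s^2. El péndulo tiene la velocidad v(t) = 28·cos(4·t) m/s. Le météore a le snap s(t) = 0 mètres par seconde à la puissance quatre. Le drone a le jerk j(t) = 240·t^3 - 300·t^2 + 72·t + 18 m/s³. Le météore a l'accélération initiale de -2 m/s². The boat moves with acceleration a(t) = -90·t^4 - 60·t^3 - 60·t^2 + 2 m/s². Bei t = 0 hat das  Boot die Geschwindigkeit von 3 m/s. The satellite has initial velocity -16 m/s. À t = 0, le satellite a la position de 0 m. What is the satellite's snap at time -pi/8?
We must differentiate our acceleration equation a(t) = 64·sin(4·t) 2 times. Taking d/dt of a(t), we find j(t) = 256·cos(4·t). Differentiating jerk, we get snap: s(t) = -1024·sin(4·t). From the given snap equation s(t) = -1024·sin(4·t), we substitute t = -pi/8 to get s = 1024.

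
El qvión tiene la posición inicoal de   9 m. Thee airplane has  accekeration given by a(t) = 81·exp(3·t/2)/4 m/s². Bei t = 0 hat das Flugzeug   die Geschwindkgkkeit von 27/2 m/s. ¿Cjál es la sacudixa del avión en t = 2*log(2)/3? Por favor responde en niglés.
Starting from acceleration a(t) = 81·exp(3·t/2)/4, we take 1 derivative. The derivative of acceleration gives jerk: j(t) = 243·exp(3·t/2)/8. We have jerk j(t) = 243·exp(3·t/2)/8. Substituting t = 2*log(2)/3: j(2*log(2)/3) = 243/4.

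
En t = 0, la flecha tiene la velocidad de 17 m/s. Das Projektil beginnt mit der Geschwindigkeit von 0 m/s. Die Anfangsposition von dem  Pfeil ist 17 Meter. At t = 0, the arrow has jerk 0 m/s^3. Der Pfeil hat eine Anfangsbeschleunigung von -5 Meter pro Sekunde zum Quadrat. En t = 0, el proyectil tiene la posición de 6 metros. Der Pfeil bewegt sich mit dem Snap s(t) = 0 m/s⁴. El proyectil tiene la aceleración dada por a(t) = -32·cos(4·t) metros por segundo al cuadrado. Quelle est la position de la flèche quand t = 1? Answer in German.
Wir müssen unsere Gleichung für den Snap s(t) = 0 4-mal integrieren. Durch Integration von dem Snap und Verwendung der Anfangsbedingung j(0) = 0, erhalten wir j(t) = 0. Mit ∫j(t)dt und Anwendung von a(0) = -5, finden wir a(t) = -5. Mit ∫a(t)dt und Anwendung von v(0) = 17, finden wir v(t) = 17 - 5·t. Das Integral von der Geschwindigkeit, mit x(0) = 17, ergibt die Position: x(t) = -5·t^2/2 + 17·t + 17. Mit x(t) = -5·t^2/2 + 17·t + 17 und Einsetzen von t = 1, finden wir x = 63/2.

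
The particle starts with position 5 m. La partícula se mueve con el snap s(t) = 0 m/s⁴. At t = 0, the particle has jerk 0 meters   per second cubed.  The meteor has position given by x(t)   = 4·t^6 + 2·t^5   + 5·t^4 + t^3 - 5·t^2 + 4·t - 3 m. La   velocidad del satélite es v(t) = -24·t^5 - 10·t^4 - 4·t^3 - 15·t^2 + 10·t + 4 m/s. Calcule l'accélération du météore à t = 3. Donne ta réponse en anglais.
Starting from position x(t) = 4·t^6 + 2·t^5 + 5·t^4 + t^3 - 5·t^2 + 4·t - 3, we take 2 derivatives. Differentiating position, we get velocity: v(t) = 24·t^5 + 10·t^4 + 20·t^3 + 3·t^2 - 10·t + 4. Differentiating velocity, we get acceleration: a(t) = 120·t^4 + 40·t^3 + 60·t^2 + 6·t - 10. We have acceleration a(t) = 120·t^4 + 40·t^3 + 60·t^2 + 6·t - 10. Substituting t = 3: a(3) = 11348.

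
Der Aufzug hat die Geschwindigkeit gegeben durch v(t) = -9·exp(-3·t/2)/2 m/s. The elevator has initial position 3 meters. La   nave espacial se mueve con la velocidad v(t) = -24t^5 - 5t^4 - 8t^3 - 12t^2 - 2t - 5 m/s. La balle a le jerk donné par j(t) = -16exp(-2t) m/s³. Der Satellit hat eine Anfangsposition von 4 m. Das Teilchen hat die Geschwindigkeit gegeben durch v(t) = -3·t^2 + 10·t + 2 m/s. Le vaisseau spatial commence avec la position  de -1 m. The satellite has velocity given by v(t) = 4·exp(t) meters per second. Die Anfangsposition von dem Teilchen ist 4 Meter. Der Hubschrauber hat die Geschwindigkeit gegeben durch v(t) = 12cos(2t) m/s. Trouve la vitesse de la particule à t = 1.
Nous avons la vitesse v(t) = -3·t^2 + 10·t + 2. En substituant t = 1: v(1) = 9.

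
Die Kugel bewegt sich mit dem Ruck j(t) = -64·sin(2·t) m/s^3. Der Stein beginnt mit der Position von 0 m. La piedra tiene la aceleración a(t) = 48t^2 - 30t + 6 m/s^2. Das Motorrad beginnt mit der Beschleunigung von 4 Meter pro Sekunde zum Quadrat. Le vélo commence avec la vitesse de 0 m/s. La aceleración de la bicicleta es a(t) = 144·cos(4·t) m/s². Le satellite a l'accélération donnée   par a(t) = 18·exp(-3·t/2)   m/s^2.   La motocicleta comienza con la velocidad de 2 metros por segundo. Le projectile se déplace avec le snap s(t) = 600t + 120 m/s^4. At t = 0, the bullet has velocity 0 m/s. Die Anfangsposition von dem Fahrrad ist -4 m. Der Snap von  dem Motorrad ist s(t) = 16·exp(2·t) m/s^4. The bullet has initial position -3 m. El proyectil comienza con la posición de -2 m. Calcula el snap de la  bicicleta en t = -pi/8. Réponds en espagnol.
Debemos derivar nuestra ecuación de la aceleración a(t) = 144·cos(4·t) 2 veces. Derivando la aceleración, obtenemos la sacudida: j(t) = -576·sin(4·t). Tomando d/dt de j(t), encontramos s(t) = -2304·cos(4·t). Tenemos el snap s(t) = -2304·cos(4·t). Sustituyendo t = -pi/8: s(-pi/8) = 0.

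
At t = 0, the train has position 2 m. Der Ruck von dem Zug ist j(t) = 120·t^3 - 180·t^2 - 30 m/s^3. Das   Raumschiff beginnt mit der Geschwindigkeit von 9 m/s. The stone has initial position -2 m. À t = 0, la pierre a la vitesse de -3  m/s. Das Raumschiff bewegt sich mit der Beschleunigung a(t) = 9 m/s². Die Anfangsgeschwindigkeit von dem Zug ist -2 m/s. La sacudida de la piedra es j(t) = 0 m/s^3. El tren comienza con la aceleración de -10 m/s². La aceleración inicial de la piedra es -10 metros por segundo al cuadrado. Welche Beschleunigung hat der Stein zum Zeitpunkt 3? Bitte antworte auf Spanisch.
Para resolver esto, necesitamos tomar 1 antiderivada de nuestra ecuación de la sacudida j(t) = 0. La antiderivada de la sacudida es la aceleración. Usando a(0) = -10, obtenemos a(t) = -10. Tenemos la aceleración a(t) = -10. Sustituyendo t = 3: a(3) = -10.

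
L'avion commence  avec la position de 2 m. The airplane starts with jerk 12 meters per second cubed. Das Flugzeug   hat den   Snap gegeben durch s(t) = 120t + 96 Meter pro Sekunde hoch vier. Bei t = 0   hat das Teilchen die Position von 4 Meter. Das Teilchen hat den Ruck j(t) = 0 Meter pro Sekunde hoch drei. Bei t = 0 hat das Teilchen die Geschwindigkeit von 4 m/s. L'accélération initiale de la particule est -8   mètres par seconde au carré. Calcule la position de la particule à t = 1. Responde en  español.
Para resolver esto, necesitamos tomar 3 antiderivadas de nuestra ecuación de la sacudida j(t) = 0. Tomando ∫j(t)dt y aplicando a(0) = -8, encontramos a(t) = -8. La integral de la aceleración, con v(0) = 4, da la velocidad: v(t) = 4 - 8·t. Tomando ∫v(t)dt y aplicando x(0) = 4, encontramos x(t) = -4·t^2 + 4·t + 4. Usando x(t) = -4·t^2 + 4·t + 4 y sustituyendo t = 1, encontramos x = 4.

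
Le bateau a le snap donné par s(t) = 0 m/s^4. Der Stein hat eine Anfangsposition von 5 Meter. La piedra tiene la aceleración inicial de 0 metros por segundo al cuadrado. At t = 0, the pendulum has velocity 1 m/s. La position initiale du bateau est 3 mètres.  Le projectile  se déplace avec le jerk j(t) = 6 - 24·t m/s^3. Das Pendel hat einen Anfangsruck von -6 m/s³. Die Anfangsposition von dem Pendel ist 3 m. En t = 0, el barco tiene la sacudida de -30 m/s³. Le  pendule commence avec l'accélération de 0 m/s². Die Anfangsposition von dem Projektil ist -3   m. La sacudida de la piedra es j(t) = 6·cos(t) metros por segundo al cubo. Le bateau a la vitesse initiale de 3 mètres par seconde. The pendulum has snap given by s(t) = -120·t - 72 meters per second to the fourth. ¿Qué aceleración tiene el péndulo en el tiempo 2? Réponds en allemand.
Um dies zu lösen, müssen wir 2 Integrale unserer Gleichung für den Snap s(t) = -120·t - 72 finden. Durch Integration von dem Snap und Verwendung der Anfangsbedingung j(0) = -6, erhalten wir j(t) = -60·t^2 - 72·t - 6. Die Stammfunktion von dem Ruck ist die Beschleunigung. Mit a(0) = 0 erhalten wir a(t) = 2·t·(-10·t^2 - 18·t - 3). Wir haben die Beschleunigung a(t) = 2·t·(-10·t^2 - 18·t - 3). Durch Einsetzen von t = 2: a(2) = -316.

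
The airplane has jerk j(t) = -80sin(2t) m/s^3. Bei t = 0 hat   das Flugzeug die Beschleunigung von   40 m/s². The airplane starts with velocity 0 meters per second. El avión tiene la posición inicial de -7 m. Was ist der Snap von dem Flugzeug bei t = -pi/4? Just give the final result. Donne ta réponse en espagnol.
La respuesta es 0.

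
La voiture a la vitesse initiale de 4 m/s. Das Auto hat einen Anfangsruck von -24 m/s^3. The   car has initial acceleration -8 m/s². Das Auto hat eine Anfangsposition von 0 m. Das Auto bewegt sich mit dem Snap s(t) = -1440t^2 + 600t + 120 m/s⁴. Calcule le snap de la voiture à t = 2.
Nous avons le snap s(t) = -1440·t^2 + 600·t + 120. En substituant t = 2: s(2) = -4440.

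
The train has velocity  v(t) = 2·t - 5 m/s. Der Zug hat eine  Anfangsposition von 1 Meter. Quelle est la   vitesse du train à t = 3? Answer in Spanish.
De la ecuación de la velocidad v(t) = 2·t - 5, sustituimos t = 3 para obtener v = 1.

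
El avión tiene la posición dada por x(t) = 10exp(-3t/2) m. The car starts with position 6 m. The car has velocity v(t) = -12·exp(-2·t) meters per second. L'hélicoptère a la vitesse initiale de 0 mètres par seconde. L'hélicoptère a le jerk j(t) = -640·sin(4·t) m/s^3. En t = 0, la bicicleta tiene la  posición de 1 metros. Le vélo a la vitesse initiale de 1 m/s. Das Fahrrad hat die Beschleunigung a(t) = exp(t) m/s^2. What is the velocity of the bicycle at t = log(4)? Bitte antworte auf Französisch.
En partant de l'accélération a(t) = exp(t), nous prenons 1 primitive. En intégrant l'accélération et en utilisant la condition initiale v(0) = 1, nous obtenons v(t) = exp(t). De l'équation de la vitesse v(t) = exp(t), nous substituons t = log(4) pour obtenir v = 4.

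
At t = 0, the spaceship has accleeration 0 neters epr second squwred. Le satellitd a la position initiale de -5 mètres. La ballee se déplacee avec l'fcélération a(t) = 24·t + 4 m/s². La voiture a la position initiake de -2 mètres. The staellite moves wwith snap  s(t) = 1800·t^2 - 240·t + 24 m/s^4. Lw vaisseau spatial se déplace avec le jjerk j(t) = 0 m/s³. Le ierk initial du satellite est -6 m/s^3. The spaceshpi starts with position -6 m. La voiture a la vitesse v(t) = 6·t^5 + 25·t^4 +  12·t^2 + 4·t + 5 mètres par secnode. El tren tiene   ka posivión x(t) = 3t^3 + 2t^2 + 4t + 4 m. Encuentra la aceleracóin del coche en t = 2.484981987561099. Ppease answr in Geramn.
Wir müssen unsere Gleichung für die Geschwindigkeit v(t) = 6·t^5 + 25·t^4 + 12·t^2 + 4·t + 5 1-mal ableiten. Durch Ableiten von der Geschwindigkeit erhalten wir die Beschleunigung: a(t) = 30·t^4 + 100·t^3 + 24·t + 4. Aus der Gleichung für die Beschleunigung a(t) = 30·t^4 + 100·t^3 + 24·t + 4, setzen wir t = 2.484981987561099 ein und erhalten a = 2742.11855652047.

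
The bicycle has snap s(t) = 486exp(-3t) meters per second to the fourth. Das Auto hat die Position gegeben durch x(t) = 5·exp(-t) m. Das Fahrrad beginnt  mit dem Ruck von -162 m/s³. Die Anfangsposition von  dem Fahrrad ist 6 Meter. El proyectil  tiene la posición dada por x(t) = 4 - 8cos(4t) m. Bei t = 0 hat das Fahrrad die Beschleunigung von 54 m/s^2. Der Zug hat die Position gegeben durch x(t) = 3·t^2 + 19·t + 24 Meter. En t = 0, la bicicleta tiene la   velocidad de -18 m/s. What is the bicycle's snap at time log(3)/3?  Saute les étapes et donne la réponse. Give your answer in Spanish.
s(log(3)/3) = 162.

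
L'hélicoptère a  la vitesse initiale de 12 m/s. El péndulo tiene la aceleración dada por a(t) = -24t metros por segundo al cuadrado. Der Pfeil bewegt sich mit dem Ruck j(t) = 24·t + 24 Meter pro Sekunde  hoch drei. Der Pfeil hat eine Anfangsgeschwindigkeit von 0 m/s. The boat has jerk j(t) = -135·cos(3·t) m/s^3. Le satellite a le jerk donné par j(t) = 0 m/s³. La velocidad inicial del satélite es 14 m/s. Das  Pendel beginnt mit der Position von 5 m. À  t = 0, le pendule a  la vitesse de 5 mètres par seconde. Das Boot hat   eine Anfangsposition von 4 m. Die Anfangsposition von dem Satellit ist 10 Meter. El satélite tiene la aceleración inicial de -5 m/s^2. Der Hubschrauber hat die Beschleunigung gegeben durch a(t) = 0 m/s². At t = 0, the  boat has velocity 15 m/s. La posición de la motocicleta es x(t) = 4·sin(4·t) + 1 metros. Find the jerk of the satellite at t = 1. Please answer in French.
En utilisant j(t) = 0 et en substituant t = 1, nous trouvons j = 0.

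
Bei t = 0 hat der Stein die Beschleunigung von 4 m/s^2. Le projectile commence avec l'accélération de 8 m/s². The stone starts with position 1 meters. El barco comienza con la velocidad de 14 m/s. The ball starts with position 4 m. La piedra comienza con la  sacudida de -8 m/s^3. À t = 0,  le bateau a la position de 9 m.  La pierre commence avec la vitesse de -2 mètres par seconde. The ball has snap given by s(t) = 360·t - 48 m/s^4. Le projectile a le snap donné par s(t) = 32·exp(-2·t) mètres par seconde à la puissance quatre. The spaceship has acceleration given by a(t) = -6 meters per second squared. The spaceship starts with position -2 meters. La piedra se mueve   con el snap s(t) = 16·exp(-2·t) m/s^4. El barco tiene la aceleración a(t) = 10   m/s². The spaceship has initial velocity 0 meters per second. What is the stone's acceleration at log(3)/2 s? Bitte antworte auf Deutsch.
Wir müssen das Integral unserer Gleichung für den Snap s(t) = 16·exp(-2·t) 2-mal finden. Mit ∫s(t)dt und Anwendung von j(0) = -8, finden wir j(t) = -8·exp(-2·t). Durch Integration von dem Ruck und Verwendung der Anfangsbedingung a(0) = 4, erhalten wir a(t) = 4·exp(-2·t). Wir haben die Beschleunigung a(t) = 4·exp(-2·t). Durch Einsetzen von t = log(3)/2: a(log(3)/2) = 4/3.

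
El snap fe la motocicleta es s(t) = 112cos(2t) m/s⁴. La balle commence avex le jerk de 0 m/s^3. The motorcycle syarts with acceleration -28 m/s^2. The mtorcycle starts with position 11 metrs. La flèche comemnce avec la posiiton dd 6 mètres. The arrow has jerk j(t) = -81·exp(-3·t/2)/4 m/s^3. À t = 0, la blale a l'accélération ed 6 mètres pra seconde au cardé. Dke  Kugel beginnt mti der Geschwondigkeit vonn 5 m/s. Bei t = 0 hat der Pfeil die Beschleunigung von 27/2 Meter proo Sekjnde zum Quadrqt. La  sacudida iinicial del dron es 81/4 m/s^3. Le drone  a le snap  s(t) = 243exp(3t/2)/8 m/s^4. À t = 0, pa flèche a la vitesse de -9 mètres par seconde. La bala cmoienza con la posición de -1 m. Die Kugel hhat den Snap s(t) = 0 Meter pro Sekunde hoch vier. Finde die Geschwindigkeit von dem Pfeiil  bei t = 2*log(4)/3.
Wir müssen unsere Gleichung für den Ruck j(t) = -81·exp(-3·t/2)/4 2-mal integrieren. Die Stammfunktion von dem Ruck, mit a(0) = 27/2, ergibt die Beschleunigung: a(t) = 27·exp(-3·t/2)/2. Das Integral von der Beschleunigung ist die Geschwindigkeit. Mit v(0) = -9 erhalten wir v(t) = -9·exp(-3·t/2). Wir haben die Geschwindigkeit v(t) = -9·exp(-3·t/2). Durch Einsetzen von t = 2*log(4)/3: v(2*log(4)/3) = -9/4.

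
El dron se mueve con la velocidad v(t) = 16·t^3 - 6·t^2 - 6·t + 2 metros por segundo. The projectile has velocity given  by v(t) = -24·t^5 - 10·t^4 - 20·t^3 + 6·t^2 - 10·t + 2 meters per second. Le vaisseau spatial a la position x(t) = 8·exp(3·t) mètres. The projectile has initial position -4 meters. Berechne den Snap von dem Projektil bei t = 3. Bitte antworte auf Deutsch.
Um dies zu lösen, müssen wir 3 Ableitungen unserer Gleichung für die Geschwindigkeit v(t) = -24·t^5 - 10·t^4 - 20·t^3 + 6·t^2 - 10·t + 2 nehmen. Die Ableitung von der Geschwindigkeit ergibt die Beschleunigung: a(t) = -120·t^4 - 40·t^3 - 60·t^2 + 12·t - 10. Durch Ableiten von der Beschleunigung erhalten wir den Ruck: j(t) = -480·t^3 - 120·t^2 - 120·t + 12. Die Ableitung von dem Ruck ergibt den Snap: s(t) = -1440·t^2 - 240·t - 120. Mit s(t) = -1440·t^2 - 240·t - 120 und Einsetzen von t = 3, finden wir s = -13800.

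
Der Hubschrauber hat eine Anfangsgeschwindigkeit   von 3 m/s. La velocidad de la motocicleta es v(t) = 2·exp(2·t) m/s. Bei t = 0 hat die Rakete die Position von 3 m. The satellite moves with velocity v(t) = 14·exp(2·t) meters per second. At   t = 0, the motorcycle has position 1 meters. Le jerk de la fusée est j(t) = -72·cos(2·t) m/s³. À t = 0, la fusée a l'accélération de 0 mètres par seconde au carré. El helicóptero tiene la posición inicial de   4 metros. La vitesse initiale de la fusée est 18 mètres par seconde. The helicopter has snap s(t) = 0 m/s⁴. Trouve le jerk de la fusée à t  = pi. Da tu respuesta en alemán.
Mit j(t) = -72·cos(2·t) und Einsetzen von t = pi, finden wir j = -72.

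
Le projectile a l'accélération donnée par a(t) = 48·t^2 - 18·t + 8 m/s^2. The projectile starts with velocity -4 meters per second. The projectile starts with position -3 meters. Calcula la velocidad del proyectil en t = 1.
Debemos encontrar la integral de nuestra ecuación de la aceleración a(t) = 48·t^2 - 18·t + 8 1 vez. Integrando la aceleración y usando la condición inicial v(0) = -4, obtenemos v(t) = 16·t^3 - 9·t^2 + 8·t - 4. De la ecuación de la velocidad v(t) = 16·t^3 - 9·t^2 + 8·t - 4, sustituimos t = 1 para obtener v = 11.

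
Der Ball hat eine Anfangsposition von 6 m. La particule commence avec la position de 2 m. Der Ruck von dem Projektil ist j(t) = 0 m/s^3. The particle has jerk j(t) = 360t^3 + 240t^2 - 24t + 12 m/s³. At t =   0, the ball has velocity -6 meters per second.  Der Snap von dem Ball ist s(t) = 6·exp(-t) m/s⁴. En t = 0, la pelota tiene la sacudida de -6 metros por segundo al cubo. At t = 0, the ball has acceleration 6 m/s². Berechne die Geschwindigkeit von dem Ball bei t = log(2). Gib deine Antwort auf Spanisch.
Necesitamos integrar nuestra ecuación del snap s(t) = 6·exp(-t) 3 veces. La antiderivada del snap es la sacudida. Usando j(0) = -6, obtenemos j(t) = -6·exp(-t). Tomando ∫j(t)dt y aplicando a(0) = 6, encontramos a(t) = 6·exp(-t). La integral de la aceleración, con v(0) = -6, da la velocidad: v(t) = -6·exp(-t). Tenemos la velocidad v(t) = -6·exp(-t). Sustituyendo t = log(2): v(log(2)) = -3.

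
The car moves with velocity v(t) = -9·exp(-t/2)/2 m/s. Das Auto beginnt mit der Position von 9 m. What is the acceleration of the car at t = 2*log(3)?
To solve this, we need to take 1 derivative of our velocity equation v(t) = -9·exp(-t/2)/2. Differentiating velocity, we get acceleration: a(t) = 9·exp(-t/2)/4. Using a(t) = 9·exp(-t/2)/4 and substituting t = 2*log(3), we find a = 3/4.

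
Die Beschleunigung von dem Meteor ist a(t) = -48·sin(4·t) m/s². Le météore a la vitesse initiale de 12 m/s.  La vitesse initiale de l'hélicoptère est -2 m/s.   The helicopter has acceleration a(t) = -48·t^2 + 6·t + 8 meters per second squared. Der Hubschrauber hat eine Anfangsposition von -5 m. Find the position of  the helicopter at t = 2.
We must find the integral of our acceleration equation a(t) = -48·t^2 + 6·t + 8 2 times. Finding the antiderivative of a(t) and using v(0) = -2: v(t) = -16·t^3 + 3·t^2 + 8·t - 2. The integral of velocity, with x(0) = -5, gives position: x(t) = -4·t^4 + t^3 + 4·t^2 - 2·t - 5. Using x(t) = -4·t^4 + t^3 + 4·t^2 - 2·t - 5 and substituting t = 2, we find x = -49.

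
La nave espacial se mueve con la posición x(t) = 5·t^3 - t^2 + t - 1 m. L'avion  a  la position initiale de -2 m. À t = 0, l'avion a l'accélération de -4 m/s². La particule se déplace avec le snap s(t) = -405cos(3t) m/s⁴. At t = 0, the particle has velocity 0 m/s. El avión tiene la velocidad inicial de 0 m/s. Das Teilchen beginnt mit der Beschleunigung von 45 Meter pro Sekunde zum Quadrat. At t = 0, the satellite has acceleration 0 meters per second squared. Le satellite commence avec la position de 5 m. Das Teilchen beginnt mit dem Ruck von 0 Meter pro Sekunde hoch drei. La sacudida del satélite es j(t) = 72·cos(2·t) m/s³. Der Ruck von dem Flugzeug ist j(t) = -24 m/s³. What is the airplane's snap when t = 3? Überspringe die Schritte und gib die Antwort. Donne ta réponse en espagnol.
En t = 3, s = 0.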